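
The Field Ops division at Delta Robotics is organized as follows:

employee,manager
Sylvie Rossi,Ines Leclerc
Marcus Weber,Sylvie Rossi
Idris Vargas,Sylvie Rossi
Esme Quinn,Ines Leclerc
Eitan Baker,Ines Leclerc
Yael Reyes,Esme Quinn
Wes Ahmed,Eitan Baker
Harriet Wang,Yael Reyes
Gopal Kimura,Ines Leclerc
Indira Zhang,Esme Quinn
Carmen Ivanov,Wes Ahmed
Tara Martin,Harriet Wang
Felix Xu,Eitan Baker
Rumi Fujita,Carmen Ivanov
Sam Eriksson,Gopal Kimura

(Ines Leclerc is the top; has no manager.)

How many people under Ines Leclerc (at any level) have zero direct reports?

The people in Ines Leclerc's organization with no one reporting to them are Sam Eriksson, Felix Xu, Rumi Fujita, Indira Zhang, Tara Martin, Idris Vargas, Marcus Weber. That is 7.

7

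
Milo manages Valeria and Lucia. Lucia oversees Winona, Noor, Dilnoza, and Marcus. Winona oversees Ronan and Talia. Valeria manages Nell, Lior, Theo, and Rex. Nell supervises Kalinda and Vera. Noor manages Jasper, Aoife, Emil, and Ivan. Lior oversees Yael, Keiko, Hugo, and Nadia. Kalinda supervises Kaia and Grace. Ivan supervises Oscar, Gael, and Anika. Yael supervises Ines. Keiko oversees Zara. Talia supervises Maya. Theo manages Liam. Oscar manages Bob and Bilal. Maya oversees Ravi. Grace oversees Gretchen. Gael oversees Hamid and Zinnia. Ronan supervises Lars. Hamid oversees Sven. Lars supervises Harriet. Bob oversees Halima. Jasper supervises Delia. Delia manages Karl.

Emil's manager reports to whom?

Lucia

Emil reports to Noor, and Noor reports to Lucia. So Emil's skip-level manager is Lucia.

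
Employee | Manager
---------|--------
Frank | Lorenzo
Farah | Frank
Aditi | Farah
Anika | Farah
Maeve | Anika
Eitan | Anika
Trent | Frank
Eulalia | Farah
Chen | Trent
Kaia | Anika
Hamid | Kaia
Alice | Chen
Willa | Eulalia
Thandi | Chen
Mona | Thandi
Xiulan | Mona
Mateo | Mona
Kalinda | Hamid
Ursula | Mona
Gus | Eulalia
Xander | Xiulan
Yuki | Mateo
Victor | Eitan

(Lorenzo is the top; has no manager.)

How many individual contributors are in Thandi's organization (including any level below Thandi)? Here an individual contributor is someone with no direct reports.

3

The people in Thandi's organization with no one reporting to them are Ursula, Yuki, Xander. That is 3.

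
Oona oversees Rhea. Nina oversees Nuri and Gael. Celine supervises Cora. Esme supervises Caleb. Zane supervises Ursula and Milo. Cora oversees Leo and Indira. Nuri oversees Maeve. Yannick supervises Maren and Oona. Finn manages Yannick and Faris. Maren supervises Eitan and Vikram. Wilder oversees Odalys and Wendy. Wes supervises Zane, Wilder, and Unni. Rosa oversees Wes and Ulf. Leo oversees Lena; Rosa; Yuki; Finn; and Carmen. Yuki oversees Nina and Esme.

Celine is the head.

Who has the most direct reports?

Leo

Direct-report counts: Celine has 1; Cora has 2; Leo has 5; Finn has 2; Yannick has 2; Oona has 1; Maren has 2; Yuki has 2; Esme has 1; Nina has 2; Nuri has 1; Rosa has 2; Wes has 3; Zane has 2; Wilder has 2. The largest is 5, held by Leo.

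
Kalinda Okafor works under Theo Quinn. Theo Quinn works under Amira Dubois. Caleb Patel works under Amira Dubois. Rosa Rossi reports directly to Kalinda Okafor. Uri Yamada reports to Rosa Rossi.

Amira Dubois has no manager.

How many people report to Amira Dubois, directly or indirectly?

Amira Dubois directly manages Theo Quinn, Caleb Patel. Under Theo Quinn: Kalinda Okafor, Rosa Rossi, Uri Yamada (3). Caleb Patel has no reports. So Amira Dubois's organization is 2 direct reports plus everyone under them: 4 + 1 = 5.

5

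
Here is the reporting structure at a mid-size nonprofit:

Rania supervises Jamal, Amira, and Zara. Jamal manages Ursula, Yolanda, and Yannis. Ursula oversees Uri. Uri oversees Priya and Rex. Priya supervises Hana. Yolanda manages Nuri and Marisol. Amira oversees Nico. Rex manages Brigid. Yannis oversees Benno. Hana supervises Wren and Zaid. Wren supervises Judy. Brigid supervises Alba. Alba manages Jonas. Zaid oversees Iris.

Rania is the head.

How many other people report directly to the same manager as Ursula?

Ursula reports to Jamal. Jamal's other direct reports are Yolanda, Yannis — 2 peers.

2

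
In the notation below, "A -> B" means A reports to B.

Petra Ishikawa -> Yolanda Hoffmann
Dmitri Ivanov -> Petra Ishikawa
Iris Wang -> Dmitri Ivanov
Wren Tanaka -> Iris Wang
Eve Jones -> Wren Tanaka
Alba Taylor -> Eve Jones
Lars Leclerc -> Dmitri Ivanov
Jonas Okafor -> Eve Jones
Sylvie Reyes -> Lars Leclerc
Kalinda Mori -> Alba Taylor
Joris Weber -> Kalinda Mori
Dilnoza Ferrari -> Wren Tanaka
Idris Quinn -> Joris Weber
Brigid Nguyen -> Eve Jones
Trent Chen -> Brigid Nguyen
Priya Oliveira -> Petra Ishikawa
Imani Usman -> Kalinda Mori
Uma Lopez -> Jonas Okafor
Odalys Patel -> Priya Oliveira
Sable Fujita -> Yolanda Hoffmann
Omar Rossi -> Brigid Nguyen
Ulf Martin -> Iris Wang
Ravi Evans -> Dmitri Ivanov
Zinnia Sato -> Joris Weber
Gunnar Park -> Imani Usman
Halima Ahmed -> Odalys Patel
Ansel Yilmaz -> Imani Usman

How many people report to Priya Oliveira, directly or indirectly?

Priya Oliveira directly manages Odalys Patel. Under Odalys Patel: Halima Ahmed (1). That's 2 in total.

2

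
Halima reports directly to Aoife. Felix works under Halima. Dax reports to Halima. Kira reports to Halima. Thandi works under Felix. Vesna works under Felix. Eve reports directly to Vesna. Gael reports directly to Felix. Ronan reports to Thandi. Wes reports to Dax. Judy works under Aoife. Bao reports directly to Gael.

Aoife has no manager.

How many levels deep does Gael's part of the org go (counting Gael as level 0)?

1

The longest chain under Gael runs Gael → Bao, which is 1 level below Gael.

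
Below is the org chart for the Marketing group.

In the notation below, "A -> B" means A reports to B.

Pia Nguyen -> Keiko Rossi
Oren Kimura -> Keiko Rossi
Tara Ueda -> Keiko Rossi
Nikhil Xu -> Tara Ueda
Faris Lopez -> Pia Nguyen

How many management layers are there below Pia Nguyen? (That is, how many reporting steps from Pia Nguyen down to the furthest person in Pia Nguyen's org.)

The longest chain under Pia Nguyen runs Pia Nguyen → Faris Lopez, which is 1 level below Pia Nguyen.

1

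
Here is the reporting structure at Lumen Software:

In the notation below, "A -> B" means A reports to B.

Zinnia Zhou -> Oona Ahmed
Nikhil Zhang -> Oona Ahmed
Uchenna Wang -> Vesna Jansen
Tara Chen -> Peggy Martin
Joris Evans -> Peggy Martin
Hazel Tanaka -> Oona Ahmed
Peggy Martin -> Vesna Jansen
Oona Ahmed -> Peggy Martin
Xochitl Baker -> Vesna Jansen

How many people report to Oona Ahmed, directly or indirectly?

Oona Ahmed directly manages Zinnia Zhou, Nikhil Zhang, Hazel Tanaka. Zinnia Zhou has no reports. Nikhil Zhang has no reports. Hazel Tanaka has no reports. So Oona Ahmed's organization is 3 direct reports plus everyone under them: 1 + 1 + 1 = 3.

3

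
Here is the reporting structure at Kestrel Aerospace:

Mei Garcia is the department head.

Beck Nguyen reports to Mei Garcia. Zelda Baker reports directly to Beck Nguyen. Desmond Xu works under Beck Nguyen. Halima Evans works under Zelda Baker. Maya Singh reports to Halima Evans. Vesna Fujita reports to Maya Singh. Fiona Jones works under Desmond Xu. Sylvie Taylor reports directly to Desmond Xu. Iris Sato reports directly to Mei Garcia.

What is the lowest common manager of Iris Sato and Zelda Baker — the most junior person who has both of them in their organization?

Iris Sato's chain of managers is Mei Garcia. Zelda Baker's chain of managers is Beck Nguyen, Mei Garcia. The first manager that appears in both chains is Mei Garcia.

Mei Garcia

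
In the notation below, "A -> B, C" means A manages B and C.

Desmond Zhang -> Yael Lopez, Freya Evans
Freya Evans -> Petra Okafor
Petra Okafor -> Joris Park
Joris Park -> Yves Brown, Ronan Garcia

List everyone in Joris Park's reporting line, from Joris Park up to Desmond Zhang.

Joris Park -> Petra Okafor -> Freya Evans -> Desmond Zhang

Joris Park reports to Petra Okafor. Petra Okafor reports to Freya Evans. Freya Evans reports to Desmond Zhang. Desmond Zhang is at the top.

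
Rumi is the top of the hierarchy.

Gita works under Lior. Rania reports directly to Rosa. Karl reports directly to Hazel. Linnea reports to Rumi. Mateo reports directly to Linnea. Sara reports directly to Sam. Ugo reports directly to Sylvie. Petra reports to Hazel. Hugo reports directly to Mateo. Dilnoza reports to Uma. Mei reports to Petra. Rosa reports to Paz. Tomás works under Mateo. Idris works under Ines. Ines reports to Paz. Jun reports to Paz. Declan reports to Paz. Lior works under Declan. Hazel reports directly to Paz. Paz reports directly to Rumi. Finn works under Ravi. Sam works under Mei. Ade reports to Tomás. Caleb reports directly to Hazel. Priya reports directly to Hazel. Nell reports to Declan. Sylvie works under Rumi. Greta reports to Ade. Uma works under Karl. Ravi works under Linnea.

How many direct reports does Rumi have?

Rumi directly manages Paz, Linnea, Sylvie. That is 3 direct reports.

3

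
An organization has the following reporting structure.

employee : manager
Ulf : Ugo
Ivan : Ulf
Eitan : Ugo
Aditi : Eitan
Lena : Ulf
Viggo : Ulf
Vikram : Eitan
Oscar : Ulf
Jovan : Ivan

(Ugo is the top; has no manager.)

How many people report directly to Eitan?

Eitan directly manages Aditi, Vikram. That is 2 direct reports.

2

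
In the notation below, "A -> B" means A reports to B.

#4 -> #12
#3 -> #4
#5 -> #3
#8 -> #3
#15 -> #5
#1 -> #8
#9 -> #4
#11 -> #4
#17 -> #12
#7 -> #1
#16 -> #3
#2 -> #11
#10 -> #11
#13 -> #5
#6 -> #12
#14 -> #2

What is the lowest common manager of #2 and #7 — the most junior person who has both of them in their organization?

#2's chain of managers is #11, #4, #12. #7's chain of managers is #1, #8, #3, #4, #12. The first manager that appears in both chains is #4.

#4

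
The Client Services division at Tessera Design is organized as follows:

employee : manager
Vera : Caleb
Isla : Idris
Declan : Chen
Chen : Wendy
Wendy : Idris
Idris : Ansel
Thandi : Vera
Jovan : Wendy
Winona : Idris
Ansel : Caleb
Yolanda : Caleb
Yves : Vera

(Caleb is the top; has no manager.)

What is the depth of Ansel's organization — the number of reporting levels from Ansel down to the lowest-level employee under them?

4

The longest chain under Ansel runs Ansel → Idris → Wendy → Chen → Declan, which is 4 levels below Ansel.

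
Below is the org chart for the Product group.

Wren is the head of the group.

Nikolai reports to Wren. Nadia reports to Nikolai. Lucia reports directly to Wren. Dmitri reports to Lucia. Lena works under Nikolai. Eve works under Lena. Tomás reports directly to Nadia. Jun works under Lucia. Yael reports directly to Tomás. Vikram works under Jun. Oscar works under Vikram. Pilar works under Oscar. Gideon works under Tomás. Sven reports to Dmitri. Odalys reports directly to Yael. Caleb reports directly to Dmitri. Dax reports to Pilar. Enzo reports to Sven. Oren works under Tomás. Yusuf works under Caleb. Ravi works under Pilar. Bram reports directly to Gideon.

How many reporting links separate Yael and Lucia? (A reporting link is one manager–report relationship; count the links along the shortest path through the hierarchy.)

5

Yael is 4 levels below Wren, and Lucia is 1 level below Wren (their lowest common manager). The shortest path runs up from Yael to Wren and back down to Lucia: 4 + 1 = 5 links.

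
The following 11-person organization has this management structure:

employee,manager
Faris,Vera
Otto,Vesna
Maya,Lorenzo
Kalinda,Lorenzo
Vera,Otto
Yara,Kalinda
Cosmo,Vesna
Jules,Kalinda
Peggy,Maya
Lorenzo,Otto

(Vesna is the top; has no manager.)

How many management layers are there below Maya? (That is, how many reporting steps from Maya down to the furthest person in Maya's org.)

1

The longest chain under Maya runs Maya → Peggy, which is 1 level below Maya.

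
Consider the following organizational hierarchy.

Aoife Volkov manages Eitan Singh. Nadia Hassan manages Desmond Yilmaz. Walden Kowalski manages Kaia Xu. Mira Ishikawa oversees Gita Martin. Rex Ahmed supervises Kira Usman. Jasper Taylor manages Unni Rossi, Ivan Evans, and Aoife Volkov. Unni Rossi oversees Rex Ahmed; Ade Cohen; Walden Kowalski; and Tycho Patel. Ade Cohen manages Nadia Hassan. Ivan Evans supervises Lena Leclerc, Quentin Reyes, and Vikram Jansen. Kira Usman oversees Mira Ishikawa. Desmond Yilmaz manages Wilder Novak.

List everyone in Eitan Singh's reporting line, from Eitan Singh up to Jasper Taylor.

Eitan Singh reports to Aoife Volkov. Aoife Volkov reports to Jasper Taylor. Jasper Taylor is at the top.

Eitan Singh -> Aoife Volkov -> Jasper Taylor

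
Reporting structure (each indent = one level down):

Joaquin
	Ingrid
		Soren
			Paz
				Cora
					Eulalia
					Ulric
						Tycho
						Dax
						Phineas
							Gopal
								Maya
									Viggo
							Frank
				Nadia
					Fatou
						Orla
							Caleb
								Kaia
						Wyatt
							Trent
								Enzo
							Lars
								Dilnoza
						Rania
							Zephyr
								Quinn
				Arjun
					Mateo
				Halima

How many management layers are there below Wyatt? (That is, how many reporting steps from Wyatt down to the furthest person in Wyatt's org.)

The longest chain under Wyatt runs Wyatt → Lars → Dilnoza, which is 2 levels below Wyatt.

2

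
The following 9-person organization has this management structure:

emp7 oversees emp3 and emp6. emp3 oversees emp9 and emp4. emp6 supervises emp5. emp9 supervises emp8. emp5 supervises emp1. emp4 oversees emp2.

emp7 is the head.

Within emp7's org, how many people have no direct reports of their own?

3

The people in emp7's organization with no one reporting to them are emp1, emp2, emp8. That is 3.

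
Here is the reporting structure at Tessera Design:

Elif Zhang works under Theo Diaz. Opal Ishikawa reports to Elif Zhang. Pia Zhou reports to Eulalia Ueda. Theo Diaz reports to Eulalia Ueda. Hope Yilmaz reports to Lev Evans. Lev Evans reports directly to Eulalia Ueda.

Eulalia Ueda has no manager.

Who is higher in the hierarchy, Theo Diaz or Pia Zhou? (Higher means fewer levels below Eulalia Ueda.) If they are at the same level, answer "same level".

same level

Both Theo Diaz and Pia Zhou are 1 level below Eulalia Ueda.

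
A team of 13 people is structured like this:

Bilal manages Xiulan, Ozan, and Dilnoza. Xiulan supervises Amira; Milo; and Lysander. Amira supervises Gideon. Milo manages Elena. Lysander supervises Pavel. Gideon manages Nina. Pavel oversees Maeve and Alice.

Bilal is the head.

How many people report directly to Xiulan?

Xiulan directly manages Amira, Milo, Lysander. That is 3 direct reports.

3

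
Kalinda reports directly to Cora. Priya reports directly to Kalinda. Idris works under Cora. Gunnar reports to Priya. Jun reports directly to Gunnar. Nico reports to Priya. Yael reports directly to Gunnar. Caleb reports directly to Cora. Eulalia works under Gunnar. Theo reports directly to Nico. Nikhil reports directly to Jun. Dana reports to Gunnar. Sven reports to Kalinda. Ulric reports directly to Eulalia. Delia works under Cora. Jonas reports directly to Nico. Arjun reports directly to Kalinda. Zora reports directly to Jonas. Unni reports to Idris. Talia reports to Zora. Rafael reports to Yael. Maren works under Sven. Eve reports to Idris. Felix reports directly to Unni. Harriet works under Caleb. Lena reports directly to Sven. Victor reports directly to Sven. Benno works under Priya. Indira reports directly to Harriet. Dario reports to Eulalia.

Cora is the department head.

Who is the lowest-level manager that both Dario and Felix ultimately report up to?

Cora

Dario's chain of managers is Eulalia, Gunnar, Priya, Kalinda, Cora. Felix's chain of managers is Unni, Idris, Cora. The first manager that appears in both chains is Cora.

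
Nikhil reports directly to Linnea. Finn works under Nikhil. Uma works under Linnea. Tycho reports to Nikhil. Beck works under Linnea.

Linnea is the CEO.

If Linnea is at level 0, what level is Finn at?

Chain from Finn up to Linnea: Finn → Nikhil → Linnea. That is 2 steps up, so Finn is 2 levels below Linnea.

2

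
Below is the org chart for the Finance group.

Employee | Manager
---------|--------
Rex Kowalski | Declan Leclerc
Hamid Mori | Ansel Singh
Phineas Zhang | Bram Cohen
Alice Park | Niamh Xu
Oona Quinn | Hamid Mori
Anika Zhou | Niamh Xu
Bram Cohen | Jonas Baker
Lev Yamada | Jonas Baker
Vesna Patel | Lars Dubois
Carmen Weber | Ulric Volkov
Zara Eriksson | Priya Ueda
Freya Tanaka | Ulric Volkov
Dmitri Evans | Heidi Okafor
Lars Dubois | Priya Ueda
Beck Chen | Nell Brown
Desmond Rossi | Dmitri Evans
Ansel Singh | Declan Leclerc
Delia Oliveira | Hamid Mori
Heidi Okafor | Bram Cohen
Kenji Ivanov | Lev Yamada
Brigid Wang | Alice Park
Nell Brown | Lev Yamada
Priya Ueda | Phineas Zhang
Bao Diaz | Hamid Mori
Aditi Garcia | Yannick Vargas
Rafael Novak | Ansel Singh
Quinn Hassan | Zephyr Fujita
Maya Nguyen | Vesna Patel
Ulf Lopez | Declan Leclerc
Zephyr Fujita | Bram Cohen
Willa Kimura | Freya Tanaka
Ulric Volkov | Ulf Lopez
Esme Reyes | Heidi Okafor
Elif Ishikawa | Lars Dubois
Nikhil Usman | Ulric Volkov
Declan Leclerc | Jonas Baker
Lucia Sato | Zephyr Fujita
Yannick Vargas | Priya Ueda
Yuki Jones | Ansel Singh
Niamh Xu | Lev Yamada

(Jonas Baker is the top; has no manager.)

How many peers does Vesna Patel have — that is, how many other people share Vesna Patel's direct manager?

Vesna Patel reports to Lars Dubois. Lars Dubois's other direct reports are Elif Ishikawa — 1 peer.

1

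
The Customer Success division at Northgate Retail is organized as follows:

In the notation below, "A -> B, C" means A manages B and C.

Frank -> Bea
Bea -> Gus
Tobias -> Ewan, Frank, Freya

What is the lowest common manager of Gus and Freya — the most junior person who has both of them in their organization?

Gus's chain of managers is Bea, Frank, Tobias. Freya's chain of managers is Tobias. The first manager that appears in both chains is Tobias.

Tobias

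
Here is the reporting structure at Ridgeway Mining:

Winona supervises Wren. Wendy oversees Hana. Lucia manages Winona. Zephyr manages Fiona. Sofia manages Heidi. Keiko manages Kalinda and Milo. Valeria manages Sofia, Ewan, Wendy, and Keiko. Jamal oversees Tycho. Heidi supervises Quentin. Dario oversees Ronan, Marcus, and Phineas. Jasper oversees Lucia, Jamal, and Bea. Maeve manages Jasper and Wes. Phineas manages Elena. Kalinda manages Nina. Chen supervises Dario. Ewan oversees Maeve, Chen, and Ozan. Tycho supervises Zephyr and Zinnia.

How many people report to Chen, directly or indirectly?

5

Chen directly manages Dario. Under Dario: Phineas, Elena, Marcus, Ronan (4). That's 5 in total.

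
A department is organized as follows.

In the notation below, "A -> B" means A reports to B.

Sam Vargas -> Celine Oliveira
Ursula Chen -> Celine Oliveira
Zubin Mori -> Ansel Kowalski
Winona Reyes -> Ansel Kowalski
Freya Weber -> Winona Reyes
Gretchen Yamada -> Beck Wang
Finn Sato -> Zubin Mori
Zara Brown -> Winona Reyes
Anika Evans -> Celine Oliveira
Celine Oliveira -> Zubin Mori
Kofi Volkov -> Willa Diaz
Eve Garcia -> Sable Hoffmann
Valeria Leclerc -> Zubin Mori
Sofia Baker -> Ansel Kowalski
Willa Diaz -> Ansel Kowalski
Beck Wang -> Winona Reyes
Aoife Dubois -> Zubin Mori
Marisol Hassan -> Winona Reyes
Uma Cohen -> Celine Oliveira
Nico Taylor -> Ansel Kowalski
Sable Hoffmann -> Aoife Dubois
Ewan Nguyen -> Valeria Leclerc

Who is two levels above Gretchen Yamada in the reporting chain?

Gretchen Yamada reports to Beck Wang, and Beck Wang reports to Winona Reyes. So Gretchen Yamada's skip-level manager is Winona Reyes.

Winona Reyes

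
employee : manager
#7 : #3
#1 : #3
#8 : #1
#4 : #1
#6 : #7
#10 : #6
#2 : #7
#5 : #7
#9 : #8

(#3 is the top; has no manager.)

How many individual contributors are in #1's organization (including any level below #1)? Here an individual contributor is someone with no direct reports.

The people in #1's organization with no one reporting to them are #4, #9. That is 2.

2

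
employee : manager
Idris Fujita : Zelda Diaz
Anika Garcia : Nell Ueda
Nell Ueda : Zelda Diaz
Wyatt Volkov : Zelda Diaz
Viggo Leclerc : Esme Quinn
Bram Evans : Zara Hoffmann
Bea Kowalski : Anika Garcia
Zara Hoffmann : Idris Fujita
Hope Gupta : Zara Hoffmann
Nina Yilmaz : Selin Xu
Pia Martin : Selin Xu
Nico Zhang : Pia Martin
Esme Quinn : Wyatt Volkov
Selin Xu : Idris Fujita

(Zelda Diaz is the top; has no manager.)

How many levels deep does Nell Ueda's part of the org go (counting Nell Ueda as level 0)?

2

The longest chain under Nell Ueda runs Nell Ueda → Anika Garcia → Bea Kowalski, which is 2 levels below Nell Ueda.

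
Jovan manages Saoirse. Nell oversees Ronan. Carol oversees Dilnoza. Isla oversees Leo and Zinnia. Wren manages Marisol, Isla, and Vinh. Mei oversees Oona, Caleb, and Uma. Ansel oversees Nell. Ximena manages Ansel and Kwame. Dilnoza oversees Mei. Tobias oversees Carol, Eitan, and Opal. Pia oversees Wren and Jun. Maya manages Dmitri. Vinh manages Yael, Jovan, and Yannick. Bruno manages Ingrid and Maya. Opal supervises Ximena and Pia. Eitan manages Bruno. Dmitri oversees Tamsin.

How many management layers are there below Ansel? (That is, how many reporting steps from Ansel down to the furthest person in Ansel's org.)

2

The longest chain under Ansel runs Ansel → Nell → Ronan, which is 2 levels below Ansel.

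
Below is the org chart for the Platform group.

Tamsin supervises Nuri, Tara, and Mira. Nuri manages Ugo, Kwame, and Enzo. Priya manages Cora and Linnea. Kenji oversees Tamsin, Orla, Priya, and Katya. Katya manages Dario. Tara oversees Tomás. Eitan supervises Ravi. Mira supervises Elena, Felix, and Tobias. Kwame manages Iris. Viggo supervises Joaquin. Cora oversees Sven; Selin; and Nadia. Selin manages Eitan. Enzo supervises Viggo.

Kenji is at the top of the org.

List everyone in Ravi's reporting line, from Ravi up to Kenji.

Ravi reports to Eitan. Eitan reports to Selin. Selin reports to Cora. Cora reports to Priya. Priya reports to Kenji. Kenji is at the top.

Ravi -> Eitan -> Selin -> Cora -> Priya -> Kenji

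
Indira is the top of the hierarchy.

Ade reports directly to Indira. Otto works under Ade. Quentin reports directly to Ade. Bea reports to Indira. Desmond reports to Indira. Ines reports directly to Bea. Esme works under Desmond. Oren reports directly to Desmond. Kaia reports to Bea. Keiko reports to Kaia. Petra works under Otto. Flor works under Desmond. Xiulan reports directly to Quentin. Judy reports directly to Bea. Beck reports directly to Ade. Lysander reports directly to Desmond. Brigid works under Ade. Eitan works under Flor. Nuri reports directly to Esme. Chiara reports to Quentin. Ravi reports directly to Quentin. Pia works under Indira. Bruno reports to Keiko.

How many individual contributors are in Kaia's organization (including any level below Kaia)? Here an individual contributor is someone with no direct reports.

The only person in Kaia's organization with no one reporting to them is Bruno. That is 1.

1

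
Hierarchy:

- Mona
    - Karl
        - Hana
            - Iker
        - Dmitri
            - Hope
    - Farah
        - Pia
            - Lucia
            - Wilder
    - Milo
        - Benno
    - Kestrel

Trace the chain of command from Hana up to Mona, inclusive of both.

Hana -> Karl -> Mona

Hana reports to Karl. Karl reports to Mona. Mona is at the top.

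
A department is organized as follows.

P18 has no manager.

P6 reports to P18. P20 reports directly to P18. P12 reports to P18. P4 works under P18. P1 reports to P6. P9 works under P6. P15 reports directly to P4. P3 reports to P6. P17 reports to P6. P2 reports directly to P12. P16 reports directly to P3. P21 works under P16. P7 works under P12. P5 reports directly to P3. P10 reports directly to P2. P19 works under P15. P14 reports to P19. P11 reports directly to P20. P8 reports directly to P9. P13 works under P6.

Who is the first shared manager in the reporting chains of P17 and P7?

P18

P17's chain of managers is P6, P18. P7's chain of managers is P12, P18. The first manager that appears in both chains is P18.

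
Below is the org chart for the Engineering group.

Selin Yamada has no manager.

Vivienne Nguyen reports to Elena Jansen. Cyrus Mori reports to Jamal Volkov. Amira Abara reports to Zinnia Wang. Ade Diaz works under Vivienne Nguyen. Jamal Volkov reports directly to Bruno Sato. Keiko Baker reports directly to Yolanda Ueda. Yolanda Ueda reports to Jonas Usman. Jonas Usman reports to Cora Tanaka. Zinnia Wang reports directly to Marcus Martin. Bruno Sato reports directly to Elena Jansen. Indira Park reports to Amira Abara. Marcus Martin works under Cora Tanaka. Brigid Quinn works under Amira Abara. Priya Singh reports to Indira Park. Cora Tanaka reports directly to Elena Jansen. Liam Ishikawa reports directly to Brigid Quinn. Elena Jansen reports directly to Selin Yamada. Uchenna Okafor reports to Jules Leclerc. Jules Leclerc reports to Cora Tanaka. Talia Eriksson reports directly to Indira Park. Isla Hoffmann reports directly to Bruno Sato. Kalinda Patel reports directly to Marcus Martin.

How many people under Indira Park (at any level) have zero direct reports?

The people in Indira Park's organization with no one reporting to them are Talia Eriksson, Priya Singh. That is 2.

2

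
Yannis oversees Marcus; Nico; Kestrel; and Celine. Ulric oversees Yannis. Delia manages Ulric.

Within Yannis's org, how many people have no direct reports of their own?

4

The people in Yannis's organization with no one reporting to them are Celine, Nico, Marcus, Kestrel. That is 4.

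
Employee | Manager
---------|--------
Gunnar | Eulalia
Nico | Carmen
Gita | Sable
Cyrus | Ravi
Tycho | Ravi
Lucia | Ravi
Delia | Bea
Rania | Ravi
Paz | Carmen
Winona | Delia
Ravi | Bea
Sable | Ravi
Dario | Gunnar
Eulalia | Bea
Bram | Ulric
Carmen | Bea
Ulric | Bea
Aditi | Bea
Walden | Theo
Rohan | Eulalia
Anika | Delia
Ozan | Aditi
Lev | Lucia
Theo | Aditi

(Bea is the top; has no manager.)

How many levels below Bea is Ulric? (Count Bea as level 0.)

1

Chain from Ulric up to Bea: Ulric → Bea. That is 1 step up, so Ulric is 1 level below Bea.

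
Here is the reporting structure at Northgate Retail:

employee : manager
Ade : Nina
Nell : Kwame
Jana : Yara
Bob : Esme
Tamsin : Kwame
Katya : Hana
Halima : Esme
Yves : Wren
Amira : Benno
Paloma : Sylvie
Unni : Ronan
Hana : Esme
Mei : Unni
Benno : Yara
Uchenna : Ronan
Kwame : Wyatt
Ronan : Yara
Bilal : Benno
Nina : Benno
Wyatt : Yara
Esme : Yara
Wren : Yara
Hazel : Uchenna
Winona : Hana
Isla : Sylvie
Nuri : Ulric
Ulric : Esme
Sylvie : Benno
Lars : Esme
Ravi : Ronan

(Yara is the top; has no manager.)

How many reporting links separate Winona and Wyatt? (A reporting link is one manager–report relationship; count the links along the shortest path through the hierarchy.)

Winona is 3 levels below Yara, and Wyatt is 1 level below Yara (their lowest common manager). The shortest path runs up from Winona to Yara and back down to Wyatt: 3 + 1 = 4 links.

4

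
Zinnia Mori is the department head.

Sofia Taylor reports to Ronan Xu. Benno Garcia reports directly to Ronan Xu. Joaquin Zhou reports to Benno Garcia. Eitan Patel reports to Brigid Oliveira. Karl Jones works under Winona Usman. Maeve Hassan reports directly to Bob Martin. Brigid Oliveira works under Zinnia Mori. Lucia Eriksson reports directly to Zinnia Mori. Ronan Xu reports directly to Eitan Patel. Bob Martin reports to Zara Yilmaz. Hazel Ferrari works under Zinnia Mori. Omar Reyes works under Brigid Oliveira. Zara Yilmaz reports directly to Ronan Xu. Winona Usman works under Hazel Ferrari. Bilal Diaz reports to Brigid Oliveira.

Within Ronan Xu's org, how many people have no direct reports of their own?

3

The people in Ronan Xu's organization with no one reporting to them are Joaquin Zhou, Maeve Hassan, Sofia Taylor. That is 3.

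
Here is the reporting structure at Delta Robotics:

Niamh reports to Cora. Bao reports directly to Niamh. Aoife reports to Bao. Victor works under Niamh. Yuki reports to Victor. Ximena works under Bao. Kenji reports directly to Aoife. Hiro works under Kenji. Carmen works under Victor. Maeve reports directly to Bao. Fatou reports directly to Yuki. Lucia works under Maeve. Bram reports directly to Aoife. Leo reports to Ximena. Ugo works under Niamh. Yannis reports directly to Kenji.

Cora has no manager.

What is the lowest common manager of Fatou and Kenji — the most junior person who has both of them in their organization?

Niamh

Fatou's chain of managers is Yuki, Victor, Niamh, Cora. Kenji's chain of managers is Aoife, Bao, Niamh, Cora. The first manager that appears in both chains is Niamh.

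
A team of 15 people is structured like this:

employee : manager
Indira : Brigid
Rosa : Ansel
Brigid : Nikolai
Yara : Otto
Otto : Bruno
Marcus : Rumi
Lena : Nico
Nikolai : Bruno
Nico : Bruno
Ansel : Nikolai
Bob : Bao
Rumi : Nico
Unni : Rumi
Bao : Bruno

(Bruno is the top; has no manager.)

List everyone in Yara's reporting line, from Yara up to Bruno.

Yara reports to Otto. Otto reports to Bruno. Bruno is at the top.

Yara -> Otto -> Bruno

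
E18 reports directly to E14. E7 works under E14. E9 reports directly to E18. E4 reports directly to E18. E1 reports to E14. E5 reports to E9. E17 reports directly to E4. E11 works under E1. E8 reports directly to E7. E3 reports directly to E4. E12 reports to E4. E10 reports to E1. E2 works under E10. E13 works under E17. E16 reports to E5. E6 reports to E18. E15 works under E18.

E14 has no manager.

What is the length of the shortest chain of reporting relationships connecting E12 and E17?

E12 is 1 level below E4, and E17 is 1 level below E4 (their lowest common manager). The shortest path runs up from E12 to E4 and back down to E17: 1 + 1 = 2 links.

2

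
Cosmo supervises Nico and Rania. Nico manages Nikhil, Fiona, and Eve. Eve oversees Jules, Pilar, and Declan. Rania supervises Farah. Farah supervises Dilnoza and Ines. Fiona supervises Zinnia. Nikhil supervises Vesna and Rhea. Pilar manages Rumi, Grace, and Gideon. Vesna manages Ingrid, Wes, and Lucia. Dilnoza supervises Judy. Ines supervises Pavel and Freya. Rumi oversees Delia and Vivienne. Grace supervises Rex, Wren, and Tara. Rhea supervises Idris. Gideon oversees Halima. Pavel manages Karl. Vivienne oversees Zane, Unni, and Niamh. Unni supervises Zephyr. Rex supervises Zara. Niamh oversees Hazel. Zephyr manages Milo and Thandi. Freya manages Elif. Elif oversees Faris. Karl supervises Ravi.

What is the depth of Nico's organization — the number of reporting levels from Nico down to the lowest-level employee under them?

7

The longest chain under Nico runs Nico → Eve → Pilar → Rumi → Vivienne → Unni → Zephyr → Thandi, which is 7 levels below Nico.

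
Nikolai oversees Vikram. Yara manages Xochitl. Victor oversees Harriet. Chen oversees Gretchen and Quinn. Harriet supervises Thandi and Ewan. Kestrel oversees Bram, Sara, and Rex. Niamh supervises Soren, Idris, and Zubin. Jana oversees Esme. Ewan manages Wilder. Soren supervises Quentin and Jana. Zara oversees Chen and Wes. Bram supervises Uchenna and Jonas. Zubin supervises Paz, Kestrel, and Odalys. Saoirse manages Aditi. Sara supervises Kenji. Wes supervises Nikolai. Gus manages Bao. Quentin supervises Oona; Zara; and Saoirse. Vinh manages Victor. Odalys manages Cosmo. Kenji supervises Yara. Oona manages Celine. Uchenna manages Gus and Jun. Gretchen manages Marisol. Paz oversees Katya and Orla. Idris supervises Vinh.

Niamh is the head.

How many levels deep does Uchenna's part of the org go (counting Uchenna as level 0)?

2

The longest chain under Uchenna runs Uchenna → Gus → Bao, which is 2 levels below Uchenna.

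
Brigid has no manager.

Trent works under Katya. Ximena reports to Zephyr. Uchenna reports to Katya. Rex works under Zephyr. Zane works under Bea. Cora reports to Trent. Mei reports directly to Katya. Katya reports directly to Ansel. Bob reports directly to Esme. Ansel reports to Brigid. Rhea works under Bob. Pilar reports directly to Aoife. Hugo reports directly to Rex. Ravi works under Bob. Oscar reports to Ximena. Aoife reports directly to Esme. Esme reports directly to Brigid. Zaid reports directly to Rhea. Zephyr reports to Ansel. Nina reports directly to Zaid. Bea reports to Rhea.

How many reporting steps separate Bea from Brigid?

4

Chain from Bea up to Brigid: Bea → Rhea → Bob → Esme → Brigid. That is 4 steps up, so Bea is 4 levels below Brigid.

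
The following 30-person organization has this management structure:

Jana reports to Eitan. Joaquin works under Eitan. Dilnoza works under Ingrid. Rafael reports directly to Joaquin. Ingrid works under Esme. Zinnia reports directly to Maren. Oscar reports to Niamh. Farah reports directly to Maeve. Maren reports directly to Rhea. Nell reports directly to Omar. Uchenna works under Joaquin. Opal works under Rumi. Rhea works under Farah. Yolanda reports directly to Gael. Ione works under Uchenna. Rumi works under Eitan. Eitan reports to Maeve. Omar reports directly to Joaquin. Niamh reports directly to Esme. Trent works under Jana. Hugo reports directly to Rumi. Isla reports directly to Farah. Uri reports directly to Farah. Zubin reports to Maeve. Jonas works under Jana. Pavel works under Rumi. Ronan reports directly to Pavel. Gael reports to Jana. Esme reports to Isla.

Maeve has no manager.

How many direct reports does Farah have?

3

Farah directly manages Isla, Rhea, Uri. That is 3 direct reports.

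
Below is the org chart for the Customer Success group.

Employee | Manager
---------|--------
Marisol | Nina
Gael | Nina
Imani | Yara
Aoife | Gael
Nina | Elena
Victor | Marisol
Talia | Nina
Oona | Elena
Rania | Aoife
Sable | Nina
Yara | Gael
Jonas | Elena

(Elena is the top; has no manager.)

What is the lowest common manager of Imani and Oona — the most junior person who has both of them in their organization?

Elena

Imani's chain of managers is Yara, Gael, Nina, Elena. Oona's chain of managers is Elena. The first manager that appears in both chains is Elena.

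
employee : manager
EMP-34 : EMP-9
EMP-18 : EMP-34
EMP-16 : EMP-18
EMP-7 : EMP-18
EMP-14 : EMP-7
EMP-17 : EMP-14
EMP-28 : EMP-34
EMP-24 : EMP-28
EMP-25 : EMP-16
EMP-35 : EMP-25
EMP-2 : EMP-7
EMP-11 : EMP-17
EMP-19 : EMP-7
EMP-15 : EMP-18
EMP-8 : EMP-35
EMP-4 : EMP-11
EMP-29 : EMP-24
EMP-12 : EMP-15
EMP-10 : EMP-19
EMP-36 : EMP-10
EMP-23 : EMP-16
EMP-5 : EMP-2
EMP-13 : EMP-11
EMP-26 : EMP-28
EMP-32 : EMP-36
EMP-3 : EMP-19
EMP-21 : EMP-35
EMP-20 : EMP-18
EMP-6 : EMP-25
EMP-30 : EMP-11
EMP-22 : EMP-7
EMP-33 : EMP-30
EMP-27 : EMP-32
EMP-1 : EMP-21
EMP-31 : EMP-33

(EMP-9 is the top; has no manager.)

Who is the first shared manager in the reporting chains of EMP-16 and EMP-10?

EMP-16's chain of managers is EMP-18, EMP-34, EMP-9. EMP-10's chain of managers is EMP-19, EMP-7, EMP-18, EMP-34, EMP-9. The first manager that appears in both chains is EMP-18.

EMP-18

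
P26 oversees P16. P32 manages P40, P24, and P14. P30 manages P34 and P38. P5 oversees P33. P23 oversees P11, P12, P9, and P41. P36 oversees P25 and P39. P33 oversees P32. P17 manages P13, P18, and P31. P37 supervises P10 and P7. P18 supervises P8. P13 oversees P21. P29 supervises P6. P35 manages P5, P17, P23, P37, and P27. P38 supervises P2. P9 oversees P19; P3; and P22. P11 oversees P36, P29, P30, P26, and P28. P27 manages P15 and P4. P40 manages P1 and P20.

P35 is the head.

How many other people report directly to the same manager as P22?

2

P22 reports to P9. P9's other direct reports are P19, P3 — 2 peers.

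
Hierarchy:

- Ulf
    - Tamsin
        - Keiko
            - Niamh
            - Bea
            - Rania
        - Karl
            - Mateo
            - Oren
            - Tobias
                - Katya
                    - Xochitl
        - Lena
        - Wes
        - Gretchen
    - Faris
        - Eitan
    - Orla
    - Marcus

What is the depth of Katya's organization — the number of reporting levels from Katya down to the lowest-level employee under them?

1

The longest chain under Katya runs Katya → Xochitl, which is 1 level below Katya.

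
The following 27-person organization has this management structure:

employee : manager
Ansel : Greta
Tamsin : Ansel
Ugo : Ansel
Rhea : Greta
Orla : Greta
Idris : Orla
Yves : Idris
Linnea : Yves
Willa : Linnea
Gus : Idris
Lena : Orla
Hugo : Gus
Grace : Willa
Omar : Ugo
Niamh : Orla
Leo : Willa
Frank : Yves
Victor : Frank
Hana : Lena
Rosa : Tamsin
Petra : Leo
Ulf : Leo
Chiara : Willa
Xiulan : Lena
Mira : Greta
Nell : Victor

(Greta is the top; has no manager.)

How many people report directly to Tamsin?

Tamsin directly manages Rosa. That is 1 direct report.

1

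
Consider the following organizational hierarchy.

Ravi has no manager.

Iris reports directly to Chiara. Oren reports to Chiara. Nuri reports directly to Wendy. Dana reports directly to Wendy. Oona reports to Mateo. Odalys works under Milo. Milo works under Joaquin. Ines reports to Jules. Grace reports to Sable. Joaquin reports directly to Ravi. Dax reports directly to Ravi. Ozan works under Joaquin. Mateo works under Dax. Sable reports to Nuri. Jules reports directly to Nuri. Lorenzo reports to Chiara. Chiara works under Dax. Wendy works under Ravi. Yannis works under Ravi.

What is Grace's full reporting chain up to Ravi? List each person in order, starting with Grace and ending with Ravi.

Grace -> Sable -> Nuri -> Wendy -> Ravi

Grace reports to Sable. Sable reports to Nuri. Nuri reports to Wendy. Wendy reports to Ravi. Ravi is at the top.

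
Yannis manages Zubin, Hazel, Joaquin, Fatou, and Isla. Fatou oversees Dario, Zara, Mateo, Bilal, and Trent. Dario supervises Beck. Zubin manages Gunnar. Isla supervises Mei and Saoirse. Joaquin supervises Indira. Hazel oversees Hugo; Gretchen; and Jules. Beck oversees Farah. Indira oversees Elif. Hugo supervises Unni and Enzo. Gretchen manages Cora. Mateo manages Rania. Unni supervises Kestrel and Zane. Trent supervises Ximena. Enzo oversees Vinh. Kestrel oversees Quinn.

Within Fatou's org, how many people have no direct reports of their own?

The people in Fatou's organization with no one reporting to them are Ximena, Bilal, Rania, Zara, Farah. That is 5.

5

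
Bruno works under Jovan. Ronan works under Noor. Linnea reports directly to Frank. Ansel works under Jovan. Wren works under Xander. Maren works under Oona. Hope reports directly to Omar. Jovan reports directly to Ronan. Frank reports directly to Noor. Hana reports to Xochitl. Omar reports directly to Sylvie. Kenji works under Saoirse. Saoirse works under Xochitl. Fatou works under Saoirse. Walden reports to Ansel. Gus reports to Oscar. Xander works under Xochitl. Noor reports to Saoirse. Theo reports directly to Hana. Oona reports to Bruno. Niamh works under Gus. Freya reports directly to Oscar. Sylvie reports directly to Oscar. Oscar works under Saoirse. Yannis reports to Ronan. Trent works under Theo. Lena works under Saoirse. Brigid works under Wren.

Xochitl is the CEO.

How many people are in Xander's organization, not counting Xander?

2

Xander directly manages Wren. Under Wren: Brigid (1). That's 2 in total.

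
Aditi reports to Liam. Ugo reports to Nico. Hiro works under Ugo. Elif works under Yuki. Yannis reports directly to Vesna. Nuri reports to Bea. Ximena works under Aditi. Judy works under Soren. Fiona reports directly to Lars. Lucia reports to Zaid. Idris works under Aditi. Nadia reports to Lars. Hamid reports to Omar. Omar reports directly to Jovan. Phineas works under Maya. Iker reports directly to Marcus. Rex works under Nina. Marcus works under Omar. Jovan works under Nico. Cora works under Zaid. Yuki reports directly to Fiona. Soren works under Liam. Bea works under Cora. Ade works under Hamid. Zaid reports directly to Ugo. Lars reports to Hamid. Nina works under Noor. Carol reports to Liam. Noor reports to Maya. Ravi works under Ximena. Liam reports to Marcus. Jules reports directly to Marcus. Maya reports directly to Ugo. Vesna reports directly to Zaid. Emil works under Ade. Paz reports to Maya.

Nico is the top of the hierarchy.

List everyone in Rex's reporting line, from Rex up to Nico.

Rex reports to Nina. Nina reports to Noor. Noor reports to Maya. Maya reports to Ugo. Ugo reports to Nico. Nico is at the top.

Rex -> Nina -> Noor -> Maya -> Ugo -> Nico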